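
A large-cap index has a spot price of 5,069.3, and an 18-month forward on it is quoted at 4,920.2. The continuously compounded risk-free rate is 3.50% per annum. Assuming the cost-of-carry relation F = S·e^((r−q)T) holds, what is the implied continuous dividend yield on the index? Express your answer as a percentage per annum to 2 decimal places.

From F = S·e^((r−q)T): (r − q) = ln(F/S)/T
ln(4920.2/5069.3) = ln(0.970588) = -0.029853
(r − q) = -0.029853 / (18/12) = -0.019902
q = r − ln(F/S)/T = 0.0350 + 0.019902 = 0.054902
q = 5.49%

5.49%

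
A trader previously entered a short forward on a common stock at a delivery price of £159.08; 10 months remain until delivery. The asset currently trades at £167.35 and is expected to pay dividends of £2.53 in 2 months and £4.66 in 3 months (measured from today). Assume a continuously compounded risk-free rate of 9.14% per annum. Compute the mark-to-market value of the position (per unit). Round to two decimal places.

PV(remaining dividends) I = 2.53·e^(−0.0914·2/12) + 4.66·e^(−0.0914·3/12) = 7.0465
Current forward F = (S − I)·e^(rT) = (167.35 − 7.0465)·e^(0.0914·10/12) = 160.3035 × 1.079142 = 172.9902
Value (long) = (F − K)·e^(−rT) = (172.9902 − 159.08) × 0.926662 = 12.8901
Short position value = −(long value) = -£12.89

-£12.89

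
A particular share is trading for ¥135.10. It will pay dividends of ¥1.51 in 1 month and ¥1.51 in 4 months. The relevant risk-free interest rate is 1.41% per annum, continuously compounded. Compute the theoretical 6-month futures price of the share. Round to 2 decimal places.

PV(dividends) I = 1.51·e^(−0.0141·1/12) + 1.51·e^(−0.0141·4/12)
I = 1.5082 + 1.5029 = 3.0111
F = (S − I)·e^(rT) = (135.10 − 3.0111) · e^(0.0141·6/12)
= 132.0889 · e^0.007050 = 132.0889 × 1.007075 = ¥133.02

¥133.02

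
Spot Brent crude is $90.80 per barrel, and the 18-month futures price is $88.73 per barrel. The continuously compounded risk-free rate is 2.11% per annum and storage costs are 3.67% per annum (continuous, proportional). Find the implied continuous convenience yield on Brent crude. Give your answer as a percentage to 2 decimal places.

7.32%

F = S·e^((r+u−y)T) ⇒ (r+u−y) = ln(F/S)/T
ln(88.73/90.80) = -0.023061; /T ⇒ -0.015374
y = r + u − ln(F/S)/T = 0.0211 + 0.0367 + 0.015374 = 0.073174
y = 7.32%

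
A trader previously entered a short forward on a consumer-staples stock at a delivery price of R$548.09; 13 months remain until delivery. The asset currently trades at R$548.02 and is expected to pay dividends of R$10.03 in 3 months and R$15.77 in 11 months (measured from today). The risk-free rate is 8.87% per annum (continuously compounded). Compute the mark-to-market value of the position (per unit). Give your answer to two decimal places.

-R$25.80

PV(remaining dividends) I = 10.03·e^(−0.0887·3/12) + 15.77·e^(−0.0887·11/12) = 24.3485
Current forward F = (S − I)·e^(rT) = (548.02 − 24.3485)·e^(0.0887·13/12) = 523.6715 × 1.100860 = 576.4890
Value (long) = (F − K)·e^(−rT) = (576.4890 − 548.09) × 0.908381 = 25.7971
Short position value = −(long value) = -R$25.80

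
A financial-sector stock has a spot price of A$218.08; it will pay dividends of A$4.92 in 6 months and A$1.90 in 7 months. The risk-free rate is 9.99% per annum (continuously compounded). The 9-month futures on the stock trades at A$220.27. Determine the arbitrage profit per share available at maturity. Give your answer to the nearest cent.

PV(dividends) I = 4.92·e^(−0.0999·6/12) + 1.90·e^(−0.0999·7/12) = 6.4727
Fair futures F* = (S − I)·e^(rT) = (218.08 − 6.4727)·e^0.074925 = 211.6073 × 1.077803 = 228.0710
Market A$220.27 < fair 228.0710: forward underpriced → reverse cash-and-carry (short the stock, invest proceeds at r, pay the dividends, go long the forward).
Profit at T = |F_mkt − F*| = |220.27 − 228.0710| = A$7.80 per share

A$7.80 per share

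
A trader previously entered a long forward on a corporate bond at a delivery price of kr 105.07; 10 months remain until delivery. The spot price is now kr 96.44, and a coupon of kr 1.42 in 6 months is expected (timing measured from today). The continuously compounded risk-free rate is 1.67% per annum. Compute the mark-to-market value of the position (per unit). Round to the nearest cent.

-kr 8.59

PV(remaining coupons) I = 1.42·e^(−0.0167·6/12) = 1.4082
Current forward F = (S − I)·e^(rT) = (96.44 − 1.4082)·e^(0.0167·10/12) = 95.0318 × 1.014014 = 96.3636
Value (long) = (F − K)·e^(−rT) = (96.3636 − 105.07) × 0.986180 = -8.5861
Value = -kr 8.59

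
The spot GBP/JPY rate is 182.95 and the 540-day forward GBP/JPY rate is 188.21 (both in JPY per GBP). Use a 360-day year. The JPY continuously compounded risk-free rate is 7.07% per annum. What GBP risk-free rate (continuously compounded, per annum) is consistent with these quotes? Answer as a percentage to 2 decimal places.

5.18%

F = S·e^((r_JPY − r_GBP)T) ⇒ r_GBP = r_JPY − ln(F/S)/T
ln(188.21/182.95) = 0.028345; /(540/360) = 0.018897
r_GBP = 0.0707 − 0.018897 = 0.051803
r_GBP = 5.18%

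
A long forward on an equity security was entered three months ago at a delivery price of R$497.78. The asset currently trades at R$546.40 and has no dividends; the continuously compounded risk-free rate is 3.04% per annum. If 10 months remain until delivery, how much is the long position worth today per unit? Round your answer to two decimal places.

R$61.07

Current fair forward for the remaining 10 months: F = S·e^(r·T), r = 0.0304
F = 546.40 · e^(0.0304 × 10/12) = 546.40 × 1.025657 = 560.4190
Value of long forward = (F − K)·e^(−rT) = (560.4190 − 497.78) · e^(−0.0304·10/12)
= 62.6390 × 0.974985 = 61.07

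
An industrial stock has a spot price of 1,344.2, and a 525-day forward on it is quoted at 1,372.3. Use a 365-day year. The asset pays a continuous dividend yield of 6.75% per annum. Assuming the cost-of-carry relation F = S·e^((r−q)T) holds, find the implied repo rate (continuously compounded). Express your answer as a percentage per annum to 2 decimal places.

From F = S·e^((r−q)T): (r − q) = ln(F/S)/T
ln(1372.3/1344.2) = ln(1.020905) = 0.020689
(r − q) = 0.020689 / (525/365) = 0.014384
r = ln(F/S)/T + q = 0.014384 + 0.0675 = 0.081884
r = 8.19%

8.19%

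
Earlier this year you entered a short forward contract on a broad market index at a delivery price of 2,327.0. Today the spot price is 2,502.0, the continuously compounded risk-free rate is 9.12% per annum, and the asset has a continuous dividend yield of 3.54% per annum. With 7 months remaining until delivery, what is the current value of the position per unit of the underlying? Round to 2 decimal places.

Current fair forward for the remaining 7 months: F = S·e^((r − q)·T), (r − q) = 0.0912 − 0.0354 = 0.0558
F = 2502.0 · e^(0.0558 × 7/12) = 2502.0 × 1.03308555 = 2584.7800
Value of long forward = (F − K)·e^(−rT) = (2584.7800 − 2327.0) · e^(−0.0912·7/12)
= 257.7800 × 0.94819036 = 244.42
Short position value = −(long value) = -244.42

-244.42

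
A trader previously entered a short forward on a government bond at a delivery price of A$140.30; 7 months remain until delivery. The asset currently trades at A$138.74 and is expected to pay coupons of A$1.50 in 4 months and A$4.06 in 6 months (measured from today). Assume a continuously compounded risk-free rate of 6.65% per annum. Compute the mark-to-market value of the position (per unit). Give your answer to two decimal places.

A$1.62

PV(remaining coupons) I = 1.50·e^(−0.0665·4/12) + 4.06·e^(−0.0665·6/12) = 5.3943
Current forward F = (S − I)·e^(rT) = (138.74 − 5.3943)·e^(0.0665·7/12) = 133.3457 × 1.039554 = 138.6201
Value (long) = (F − K)·e^(−rT) = (138.6201 − 140.30) × 0.961951 = -1.6160
Short position value = −(long value) = A$1.62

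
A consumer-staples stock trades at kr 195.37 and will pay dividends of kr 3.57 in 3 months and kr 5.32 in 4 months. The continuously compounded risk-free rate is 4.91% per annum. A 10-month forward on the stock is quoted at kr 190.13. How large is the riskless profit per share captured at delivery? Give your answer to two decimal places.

PV(dividends) I = 3.57·e^(−0.0491·3/12) + 5.32·e^(−0.0491·4/12) = 8.7601
Fair forward F* = (S − I)·e^(rT) = (195.37 − 8.7601)·e^0.040917 = 186.6099 × 1.041766 = 194.4038
Market kr 190.13 < fair 194.4038: forward underpriced → reverse cash-and-carry (short the stock, invest proceeds at r, pay the dividends, go long the forward).
Profit at T = |F_mkt − F*| = |190.13 − 194.4038| = kr 4.27 per share

kr 4.27 per share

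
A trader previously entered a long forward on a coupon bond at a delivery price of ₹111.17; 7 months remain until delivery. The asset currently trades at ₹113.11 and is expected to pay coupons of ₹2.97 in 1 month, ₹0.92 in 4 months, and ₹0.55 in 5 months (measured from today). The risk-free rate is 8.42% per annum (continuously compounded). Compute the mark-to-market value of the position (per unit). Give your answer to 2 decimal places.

PV(remaining coupons) I = 2.97·e^(−0.0842·1/12) + 0.92·e^(−0.0842·4/12) + 0.55·e^(−0.0842·5/12) = 4.3748
Current forward F = (S − I)·e^(rT) = (113.11 − 4.3748)·e^(0.0842·7/12) = 108.7352 × 1.050343 = 114.2093
Value (long) = (F − K)·e^(−rT) = (114.2093 − 111.17) × 0.952070 = 2.8936
Value = ₹2.89

₹2.89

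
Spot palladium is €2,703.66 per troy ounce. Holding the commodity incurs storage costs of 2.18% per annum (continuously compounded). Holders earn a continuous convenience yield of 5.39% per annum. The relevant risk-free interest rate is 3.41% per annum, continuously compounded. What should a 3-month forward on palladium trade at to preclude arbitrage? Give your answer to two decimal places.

Net carry = r + u − y = 0.0341 + 0.0218 − 0.0539 = 0.0020
F = S·e^((r+u−y)T) = 2703.66 · e^(0.0020 × 3/12) = 2703.66 · e^0.00050000
= 2703.66 × 1.00050013 = €2,705.01 per troy ounce

€2,705.01 per troy ounce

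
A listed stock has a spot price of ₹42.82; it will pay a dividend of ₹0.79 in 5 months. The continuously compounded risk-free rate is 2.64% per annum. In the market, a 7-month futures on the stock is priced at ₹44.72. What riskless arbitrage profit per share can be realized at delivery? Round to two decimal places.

PV(dividends) I = 0.79·e^(−0.0264·5/12) = 0.7814
Fair futures F* = (S − I)·e^(rT) = (42.82 − 0.7814)·e^0.015400 = 42.0386 × 1.015519 = 42.6910
Market ₹44.72 > fair 42.6910: forward overpriced → cash-and-carry (borrow at r, buy the stock and collect the dividends, short the forward).
Profit at T = |F_mkt − F*| = |44.72 − 42.6910| = ₹2.03 per share

₹2.03 per share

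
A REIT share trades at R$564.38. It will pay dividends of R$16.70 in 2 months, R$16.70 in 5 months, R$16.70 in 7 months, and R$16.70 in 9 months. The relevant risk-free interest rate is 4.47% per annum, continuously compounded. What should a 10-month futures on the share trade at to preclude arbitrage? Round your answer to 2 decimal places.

R$517.93

PV(dividends) I = 16.70·e^(−0.0447·2/12) + 16.70·e^(−0.0447·5/12) + 16.70·e^(−0.0447·7/12) + 16.70·e^(−0.0447·9/12)
I = 16.5760 + 16.3918 + 16.2702 + 16.1494 = 65.3874
F = (S − I)·e^(rT) = (564.38 − 65.3874) · e^(0.0447·10/12)
= 498.9926 · e^0.037250 = 498.9926 × 1.037952 = R$517.93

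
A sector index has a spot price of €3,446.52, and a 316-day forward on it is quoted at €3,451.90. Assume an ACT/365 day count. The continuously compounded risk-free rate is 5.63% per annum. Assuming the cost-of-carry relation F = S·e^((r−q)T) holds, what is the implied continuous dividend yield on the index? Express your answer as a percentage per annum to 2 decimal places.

5.45%

From F = S·e^((r−q)T): (r − q) = ln(F/S)/T
ln(3451.90/3446.52) = ln(1.001561) = 0.001560
(r − q) = 0.001560 / (316/365) = 0.001802
q = r − ln(F/S)/T = 0.0563 − 0.001802 = 0.054498
q = 5.45%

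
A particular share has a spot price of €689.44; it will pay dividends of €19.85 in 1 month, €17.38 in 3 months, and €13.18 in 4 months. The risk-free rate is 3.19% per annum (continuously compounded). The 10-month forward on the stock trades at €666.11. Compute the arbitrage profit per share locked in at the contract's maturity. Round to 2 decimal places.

PV(dividends) I = 19.85·e^(−0.0319·1/12) + 17.38·e^(−0.0319·3/12) + 13.18·e^(−0.0319·4/12) = 50.0798
Fair forward F* = (S − I)·e^(rT) = (689.44 − 50.0798)·e^0.026583 = 639.3602 × 1.026939 = 656.5839
Market €666.11 > fair 656.5839: forward overpriced → cash-and-carry (borrow at r, buy the stock and collect the dividends, short the forward).
Profit at T = |F_mkt − F*| = |666.11 − 656.5839| = €9.53 per share

€9.53 per share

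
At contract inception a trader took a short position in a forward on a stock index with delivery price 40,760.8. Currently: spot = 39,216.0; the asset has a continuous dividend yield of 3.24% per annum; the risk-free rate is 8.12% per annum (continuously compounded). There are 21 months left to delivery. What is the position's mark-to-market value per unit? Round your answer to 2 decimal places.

-1692.92

Current fair forward for the remaining 21 months: F = S·e^((r − q)·T), (r − q) = 0.0812 − 0.0324 = 0.0488
F = 39216.0 · e^(0.0488 × 21/12) = 39216.0 × 1.08915264 = 42712.2099
Value of long forward = (F − K)·e^(−rT) = (42712.2099 − 40760.8) · e^(−0.0812·21/12)
= 1951.4099 × 0.86753450 = 1692.92
Short position value = −(long value) = -1692.92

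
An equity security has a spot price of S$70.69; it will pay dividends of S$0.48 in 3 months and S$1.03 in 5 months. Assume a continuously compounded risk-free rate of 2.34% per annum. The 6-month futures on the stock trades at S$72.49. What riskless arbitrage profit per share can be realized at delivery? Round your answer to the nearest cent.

S$2.48 per share

PV(dividends) I = 0.48·e^(−0.0234·3/12) + 1.03·e^(−0.0234·5/12) = 1.4972
Fair futures F* = (S − I)·e^(rT) = (70.69 − 1.4972)·e^0.011700 = 69.1928 × 1.011769 = 70.0071
Market S$72.49 > fair 70.0071: forward overpriced → cash-and-carry (borrow at r, buy the stock and collect the dividends, short the forward).
Profit at T = |F_mkt − F*| = |72.49 − 70.0071| = S$2.48 per share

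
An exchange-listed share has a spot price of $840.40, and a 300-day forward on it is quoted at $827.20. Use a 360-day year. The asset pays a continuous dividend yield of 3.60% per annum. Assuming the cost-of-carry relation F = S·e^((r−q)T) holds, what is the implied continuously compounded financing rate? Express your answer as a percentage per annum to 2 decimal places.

1.70%

From F = S·e^((r−q)T): (r − q) = ln(F/S)/T
ln(827.20/840.40) = ln(0.984293) = -0.015832
(r − q) = -0.015832 / (300/360) = -0.018998
r = ln(F/S)/T + q = -0.018998 + 0.0360 = 0.017002
r = 1.70%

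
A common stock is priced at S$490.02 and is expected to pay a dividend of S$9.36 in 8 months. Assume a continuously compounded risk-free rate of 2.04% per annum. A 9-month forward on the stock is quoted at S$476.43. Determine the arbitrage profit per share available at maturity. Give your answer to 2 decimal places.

PV(dividends) I = 9.36·e^(−0.0204·8/12) = 9.2336
Fair forward F* = (S − I)·e^(rT) = (490.02 − 9.2336)·e^0.015300 = 480.7864 × 1.015418 = 488.1992
Market S$476.43 < fair 488.1992: forward underpriced → reverse cash-and-carry (short the stock, invest proceeds at r, pay the dividends, go long the forward).
Profit at T = |F_mkt − F*| = |476.43 − 488.1992| = S$11.77 per share

S$11.77 per share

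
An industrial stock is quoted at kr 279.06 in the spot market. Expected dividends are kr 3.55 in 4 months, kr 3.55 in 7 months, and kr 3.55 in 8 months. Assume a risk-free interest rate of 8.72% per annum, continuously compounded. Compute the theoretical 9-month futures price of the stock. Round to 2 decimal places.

kr 287.06

PV(dividends) I = 3.55·e^(−0.0872·4/12) + 3.55·e^(−0.0872·7/12) + 3.55·e^(−0.0872·8/12)
I = 3.4483 + 3.3739 + 3.3495 = 10.1717
F = (S − I)·e^(rT) = (279.06 − 10.1717) · e^(0.0872·9/12)
= 268.8883 · e^0.065400 = 268.8883 × 1.067586 = kr 287.06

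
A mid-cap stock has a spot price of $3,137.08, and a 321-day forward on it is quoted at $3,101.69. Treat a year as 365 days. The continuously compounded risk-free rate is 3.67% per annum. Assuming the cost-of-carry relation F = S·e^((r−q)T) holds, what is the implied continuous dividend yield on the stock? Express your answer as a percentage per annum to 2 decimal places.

From F = S·e^((r−q)T): (r − q) = ln(F/S)/T
ln(3101.69/3137.08) = ln(0.988719) = -0.011345
(r − q) = -0.011345 / (321/365) = -0.012900
q = r − ln(F/S)/T = 0.0367 + 0.012900 = 0.049600
q = 4.96%

4.96%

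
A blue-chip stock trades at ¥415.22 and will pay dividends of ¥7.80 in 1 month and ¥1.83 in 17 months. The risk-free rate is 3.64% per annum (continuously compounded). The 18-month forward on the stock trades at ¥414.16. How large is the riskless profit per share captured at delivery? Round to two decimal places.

PV(dividends) I = 7.80·e^(−0.0364·1/12) + 1.83·e^(−0.0364·17/12) = 9.5144
Fair forward F* = (S − I)·e^(rT) = (415.22 − 9.5144)·e^0.054600 = 405.7056 × 1.056118 = 428.4730
Market ¥414.16 < fair 428.4730: forward underpriced → reverse cash-and-carry (short the stock, invest proceeds at r, pay the dividends, go long the forward).
Profit at T = |F_mkt − F*| = |414.16 − 428.4730| = ¥14.31 per share

¥14.31 per share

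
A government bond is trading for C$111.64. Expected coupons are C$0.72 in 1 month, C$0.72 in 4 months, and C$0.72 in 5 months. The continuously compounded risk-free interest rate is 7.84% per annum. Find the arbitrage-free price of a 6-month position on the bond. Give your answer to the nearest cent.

C$113.91

PV(coupons) I = 0.72·e^(−0.0784·1/12) + 0.72·e^(−0.0784·4/12) + 0.72·e^(−0.0784·5/12)
I = 0.7153 + 0.7014 + 0.6969 = 2.1136
F = (S − I)·e^(rT) = (111.64 − 2.1136) · e^(0.0784·6/12)
= 109.5264 · e^0.039200 = 109.5264 × 1.039978 = C$113.91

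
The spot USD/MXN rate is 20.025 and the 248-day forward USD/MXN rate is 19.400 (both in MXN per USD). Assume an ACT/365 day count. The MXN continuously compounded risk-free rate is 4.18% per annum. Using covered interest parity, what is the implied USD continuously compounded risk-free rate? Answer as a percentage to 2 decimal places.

8.85%

F = S·e^((r_MXN − r_USD)T) ⇒ r_USD = r_MXN − ln(F/S)/T
ln(19.400/20.025) = -0.031708; /(248/365) = -0.046667
r_USD = 0.0418 + 0.046667 = 0.088467
r_USD = 8.85%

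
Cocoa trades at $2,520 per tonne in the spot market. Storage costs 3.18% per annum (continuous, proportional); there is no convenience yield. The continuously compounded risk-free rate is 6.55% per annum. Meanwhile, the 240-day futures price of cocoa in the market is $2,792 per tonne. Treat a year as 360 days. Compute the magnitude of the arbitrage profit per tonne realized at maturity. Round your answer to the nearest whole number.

$103 per tonne

Fair futures: F* = S·e^(carry·T), with carry = (r + u) = 0.0655 + 0.0318 = 0.0973
F* = 2520 · e^(0.0973 × 240/360) = 2520 · e^0.064867 = 2520 × 1.067017 = $2688.8828
Market $2792 > fair $2688.8828: forward overpriced → cash-and-carry (buy spot, short the forward).
At maturity, profit = |F_mkt − F*| = |2792 − 2688.8828| = $103 per tonne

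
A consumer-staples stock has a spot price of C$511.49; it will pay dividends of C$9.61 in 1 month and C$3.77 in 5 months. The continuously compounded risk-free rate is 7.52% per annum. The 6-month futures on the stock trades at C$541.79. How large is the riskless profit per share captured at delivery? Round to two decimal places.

PV(dividends) I = 9.61·e^(−0.0752·1/12) + 3.77·e^(−0.0752·5/12) = 13.2037
Fair futures F* = (S − I)·e^(rT) = (511.49 − 13.2037)·e^0.037600 = 498.2863 × 1.038316 = 517.3786
Market C$541.79 > fair 517.3786: forward overpriced → cash-and-carry (borrow at r, buy the stock and collect the dividends, short the forward).
Profit at T = |F_mkt − F*| = |541.79 − 517.3786| = C$24.41 per share

C$24.41 per share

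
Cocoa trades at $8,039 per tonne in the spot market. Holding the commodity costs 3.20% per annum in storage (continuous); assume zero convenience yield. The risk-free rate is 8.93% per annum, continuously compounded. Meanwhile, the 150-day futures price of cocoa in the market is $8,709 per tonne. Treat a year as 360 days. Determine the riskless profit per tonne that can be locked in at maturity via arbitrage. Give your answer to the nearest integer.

$253 per tonne

Fair futures: F* = S·e^(carry·T), with carry = (r + u) = 0.0893 + 0.0320 = 0.1213
F* = 8039 · e^(0.1213 × 150/360) = 8039 · e^0.050542 = 8039 × 1.051841 = $8455.7498
Market $8709 > fair $8455.7498: forward overpriced → cash-and-carry (buy spot, short the forward).
At maturity, profit = |F_mkt − F*| = |8709 − 8455.7498| = $253 per tonne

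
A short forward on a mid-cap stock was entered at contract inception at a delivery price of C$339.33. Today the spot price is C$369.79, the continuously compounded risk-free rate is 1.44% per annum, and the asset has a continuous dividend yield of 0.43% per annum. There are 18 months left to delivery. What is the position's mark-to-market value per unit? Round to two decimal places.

Current fair forward for the remaining 18 months: F = S·e^((r − q)·T), (r − q) = 0.0144 − 0.0043 = 0.0101
F = 369.79 · e^(0.0101 × 18/12) = 369.79 × 1.015265 = 375.4348
Value of long forward = (F − K)·e^(−rT) = (375.4348 − 339.33) · e^(−0.0144·18/12)
= 36.1048 × 0.978632 = 35.33
Short position value = −(long value) = -C$35.33

-C$35.33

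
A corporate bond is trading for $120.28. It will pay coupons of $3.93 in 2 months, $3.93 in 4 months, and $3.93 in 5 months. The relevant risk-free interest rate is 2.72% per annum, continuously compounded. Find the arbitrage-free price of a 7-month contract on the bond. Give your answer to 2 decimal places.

$110.32

PV(coupons) I = 3.93·e^(−0.0272·2/12) + 3.93·e^(−0.0272·4/12) + 3.93·e^(−0.0272·5/12)
I = 3.9122 + 3.8945 + 3.8857 = 11.6924
F = (S − I)·e^(rT) = (120.28 − 11.6924) · e^(0.0272·7/12)
= 108.5876 · e^0.015867 = 108.5876 × 1.015994 = $110.32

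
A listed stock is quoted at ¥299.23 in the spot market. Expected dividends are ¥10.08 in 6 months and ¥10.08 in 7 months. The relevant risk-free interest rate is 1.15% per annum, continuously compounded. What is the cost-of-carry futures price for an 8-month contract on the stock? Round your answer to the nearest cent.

PV(dividends) I = 10.08·e^(−0.0115·6/12) + 10.08·e^(−0.0115·7/12)
I = 10.0222 + 10.0126 = 20.0348
F = (S − I)·e^(rT) = (299.23 − 20.0348) · e^(0.0115·8/12)
= 279.1952 · e^0.007667 = 279.1952 × 1.007696 = ¥281.34

¥281.34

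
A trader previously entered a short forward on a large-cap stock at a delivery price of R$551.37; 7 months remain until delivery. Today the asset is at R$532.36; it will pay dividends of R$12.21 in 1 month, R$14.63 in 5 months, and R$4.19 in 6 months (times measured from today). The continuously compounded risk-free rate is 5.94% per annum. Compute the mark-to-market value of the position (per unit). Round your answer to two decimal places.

R$30.72

PV(remaining dividends) I = 12.21·e^(−0.0594·1/12) + 14.63·e^(−0.0594·5/12) + 4.19·e^(−0.0594·6/12) = 30.4894
Current forward F = (S − I)·e^(rT) = (532.36 − 30.4894)·e^(0.0594·7/12) = 501.8706 × 1.035257 = 519.5651
Value (long) = (F − K)·e^(−rT) = (519.5651 − 551.37) × 0.965943 = -30.7217
Short position value = −(long value) = R$30.72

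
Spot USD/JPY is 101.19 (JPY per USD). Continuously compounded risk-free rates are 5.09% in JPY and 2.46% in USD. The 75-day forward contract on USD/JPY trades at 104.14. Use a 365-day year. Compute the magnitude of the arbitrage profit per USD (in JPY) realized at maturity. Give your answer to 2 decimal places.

Fair forward: F* = S·e^(carry·T), with carry = (r_JPY − r_USD) = 0.0509 − 0.0246 = 0.0263
F* = 101.19 · e^(0.0263 × 75/365) = 101.19 · e^0.005404 = 101.19 × 1.005419 = 101.7383
Market 104.14 > fair 101.7383: forward overpriced → cash-and-carry (buy spot, short the forward).
At maturity, profit = |F_mkt − F*| = |104.14 − 101.7383| = 2.40 per USD (in JPY)

2.40 per USD (in JPY)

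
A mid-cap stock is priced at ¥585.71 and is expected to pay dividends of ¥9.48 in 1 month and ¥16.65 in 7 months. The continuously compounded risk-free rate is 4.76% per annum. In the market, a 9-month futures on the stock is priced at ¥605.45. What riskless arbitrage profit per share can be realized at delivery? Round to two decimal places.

PV(dividends) I = 9.48·e^(−0.0476·1/12) + 16.65·e^(−0.0476·7/12) = 25.6365
Fair futures F* = (S − I)·e^(rT) = (585.71 − 25.6365)·e^0.035700 = 560.0735 × 1.036345 = 580.4294
Market ¥605.45 > fair 580.4294: forward overpriced → cash-and-carry (borrow at r, buy the stock and collect the dividends, short the forward).
Profit at T = |F_mkt − F*| = |605.45 − 580.4294| = ¥25.02 per share

¥25.02 per share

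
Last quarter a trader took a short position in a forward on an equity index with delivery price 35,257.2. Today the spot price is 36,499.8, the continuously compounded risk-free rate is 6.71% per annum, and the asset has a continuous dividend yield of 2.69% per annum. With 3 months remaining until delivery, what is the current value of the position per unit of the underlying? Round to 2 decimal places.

-1584.47

Current fair forward for the remaining 3 months: F = S·e^((r − q)·T), (r − q) = 0.0671 − 0.0269 = 0.0402
F = 36499.8 · e^(0.0402 × 3/12) = 36499.8 × 1.01010067 = 36868.4724
Value of long forward = (F − K)·e^(−rT) = (36868.4724 − 35257.2) · e^(−0.0671·3/12)
= 1611.2724 × 0.98336492 = 1584.47
Short position value = −(long value) = -1584.47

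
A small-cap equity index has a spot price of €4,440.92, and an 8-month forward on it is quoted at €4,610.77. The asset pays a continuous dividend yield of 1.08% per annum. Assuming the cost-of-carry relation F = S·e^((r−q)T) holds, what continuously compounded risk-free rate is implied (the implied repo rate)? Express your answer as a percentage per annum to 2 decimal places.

From F = S·e^((r−q)T): (r − q) = ln(F/S)/T
ln(4610.77/4440.92) = ln(1.038247) = 0.037534
(r − q) = 0.037534 / (8/12) = 0.056301
r = ln(F/S)/T + q = 0.056301 + 0.0108 = 0.067101
r = 6.71%

6.71%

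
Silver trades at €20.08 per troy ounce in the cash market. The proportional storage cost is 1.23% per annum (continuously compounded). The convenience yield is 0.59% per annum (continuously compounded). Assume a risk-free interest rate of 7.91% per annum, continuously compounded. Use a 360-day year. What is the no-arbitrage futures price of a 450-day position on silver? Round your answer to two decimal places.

Net carry = r + u − y = 0.0791 + 0.0123 − 0.0059 = 0.0855
F = S·e^((r+u−y)T) = 20.08 · e^(0.0855 × 450/360) = 20.08 · e^0.106875
= 20.08 × 1.112795 = €22.34 per troy ounce

€22.34 per troy ounce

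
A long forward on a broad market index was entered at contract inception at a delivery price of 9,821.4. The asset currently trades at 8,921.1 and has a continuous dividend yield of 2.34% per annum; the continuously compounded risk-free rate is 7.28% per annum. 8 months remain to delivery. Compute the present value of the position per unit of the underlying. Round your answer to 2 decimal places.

Current fair forward for the remaining 8 months: F = S·e^((r − q)·T), (r − q) = 0.0728 − 0.0234 = 0.0494
F = 8921.1 · e^(0.0494 × 8/12) = 8921.1 × 1.03348164 = 9219.7931
Value of long forward = (F − K)·e^(−rT) = (9219.7931 − 9821.4) · e^(−0.0728·8/12)
= -601.6069 × 0.95262558 = -573.11

-573.11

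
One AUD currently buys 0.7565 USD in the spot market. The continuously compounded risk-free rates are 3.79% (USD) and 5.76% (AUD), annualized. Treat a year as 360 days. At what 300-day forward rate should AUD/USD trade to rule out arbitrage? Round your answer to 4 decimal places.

0.7442

F = S·e^((r_USD − r_AUD)T) = 0.7565 · e^((0.0379 − 0.0576) × 300/360)
= 0.7565 · e^-0.016417 = 0.7565 × 0.983717
F = 0.7442 USD per AUD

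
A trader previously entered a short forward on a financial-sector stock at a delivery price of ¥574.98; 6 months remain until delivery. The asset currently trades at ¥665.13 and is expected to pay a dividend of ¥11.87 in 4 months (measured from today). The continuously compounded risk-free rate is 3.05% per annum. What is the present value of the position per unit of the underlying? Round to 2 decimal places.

PV(remaining dividends) I = 11.87·e^(−0.0305·4/12) = 11.7499
Current forward F = (S − I)·e^(rT) = (665.13 − 11.7499)·e^(0.0305·6/12) = 653.3801 × 1.015367 = 663.4206
Value (long) = (F − K)·e^(−rT) = (663.4206 − 574.98) × 0.984866 = 87.1021
Short position value = −(long value) = -¥87.10

-¥87.10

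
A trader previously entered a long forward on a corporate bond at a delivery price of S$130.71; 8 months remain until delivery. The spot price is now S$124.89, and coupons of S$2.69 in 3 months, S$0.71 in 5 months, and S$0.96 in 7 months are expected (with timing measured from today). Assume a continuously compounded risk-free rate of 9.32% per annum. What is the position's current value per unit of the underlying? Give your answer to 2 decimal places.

-S$2.17

PV(remaining coupons) I = 2.69·e^(−0.0932·3/12) + 0.71·e^(−0.0932·5/12) + 0.96·e^(−0.0932·7/12) = 4.2202
Current forward F = (S − I)·e^(rT) = (124.89 − 4.2202)·e^(0.0932·8/12) = 120.6698 × 1.064104 = 128.4052
Value (long) = (F − K)·e^(−rT) = (128.4052 − 130.71) × 0.939758 = -2.1660
Value = -S$2.17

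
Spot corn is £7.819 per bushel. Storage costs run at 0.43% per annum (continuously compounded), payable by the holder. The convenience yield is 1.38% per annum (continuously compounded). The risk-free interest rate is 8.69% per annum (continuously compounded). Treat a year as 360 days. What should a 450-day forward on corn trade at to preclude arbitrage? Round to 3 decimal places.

£8.613 per bushel

Net carry = r + u − y = 0.0869 + 0.0043 − 0.0138 = 0.0774
F = S·e^((r+u−y)T) = 7.819 · e^(0.0774 × 450/360) = 7.819 · e^0.096750
= 7.819 × 1.101585 = £8.613 per bushel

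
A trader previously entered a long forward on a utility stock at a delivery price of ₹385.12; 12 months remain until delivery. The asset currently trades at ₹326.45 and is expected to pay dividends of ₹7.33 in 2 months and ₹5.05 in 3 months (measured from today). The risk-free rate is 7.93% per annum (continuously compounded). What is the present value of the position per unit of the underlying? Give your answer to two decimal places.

-₹41.49

PV(remaining dividends) I = 7.33·e^(−0.0793·2/12) + 5.05·e^(−0.0793·3/12) = 12.1846
Current forward F = (S − I)·e^(rT) = (326.45 − 12.1846)·e^(0.0793·12/12) = 314.2654 × 1.082529 = 340.2014
Value (long) = (F − K)·e^(−rT) = (340.2014 − 385.12) × 0.923763 = -41.4941
Value = -₹41.49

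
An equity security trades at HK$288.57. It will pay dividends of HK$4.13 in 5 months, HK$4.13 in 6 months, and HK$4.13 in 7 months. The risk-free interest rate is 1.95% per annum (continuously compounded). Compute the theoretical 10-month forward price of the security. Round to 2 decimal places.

PV(dividends) I = 4.13·e^(−0.0195·5/12) + 4.13·e^(−0.0195·6/12) + 4.13·e^(−0.0195·7/12)
I = 4.0966 + 4.0899 + 4.0833 = 12.2698
F = (S − I)·e^(rT) = (288.57 − 12.2698) · e^(0.0195·10/12)
= 276.3002 · e^0.016250 = 276.3002 × 1.016383 = HK$280.83

HK$280.83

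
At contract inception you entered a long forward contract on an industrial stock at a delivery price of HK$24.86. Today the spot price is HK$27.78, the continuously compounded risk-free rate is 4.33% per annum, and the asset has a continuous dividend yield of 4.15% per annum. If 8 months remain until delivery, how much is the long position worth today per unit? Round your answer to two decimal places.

Current fair forward for the remaining 8 months: F = S·e^((r − q)·T), (r − q) = 0.0433 − 0.0415 = 0.0018
F = 27.78 · e^(0.0018 × 8/12) = 27.78 × 1.001201 = 27.8134
Value of long forward = (F − K)·e^(−rT) = (27.8134 − 24.86) · e^(−0.0433·8/12)
= 2.9534 × 0.971546 = 2.87

HK$2.87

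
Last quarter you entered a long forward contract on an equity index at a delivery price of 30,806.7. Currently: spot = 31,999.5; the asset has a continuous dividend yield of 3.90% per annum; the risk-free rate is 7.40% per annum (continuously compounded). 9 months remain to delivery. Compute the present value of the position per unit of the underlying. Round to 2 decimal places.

1933.56

Current fair forward for the remaining 9 months: F = S·e^((r − q)·T), (r − q) = 0.0740 − 0.0390 = 0.0350
F = 31999.5 · e^(0.0350 × 9/12) = 31999.5 × 1.02659757 = 32850.6089
Value of long forward = (F − K)·e^(−rT) = (32850.6089 − 30806.7) · e^(−0.0740·9/12)
= 2043.9089 × 0.94601202 = 1933.56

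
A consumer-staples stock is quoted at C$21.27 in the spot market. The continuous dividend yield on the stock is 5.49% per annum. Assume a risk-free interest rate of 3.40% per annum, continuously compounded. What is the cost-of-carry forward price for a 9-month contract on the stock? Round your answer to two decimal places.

F = S·e^((r − q)T) = 21.27 · e^((0.0340 − 0.0549) × 9/12)
= 21.27 · e^-0.015675 = 21.27 × 0.984447
F = C$20.94

C$20.94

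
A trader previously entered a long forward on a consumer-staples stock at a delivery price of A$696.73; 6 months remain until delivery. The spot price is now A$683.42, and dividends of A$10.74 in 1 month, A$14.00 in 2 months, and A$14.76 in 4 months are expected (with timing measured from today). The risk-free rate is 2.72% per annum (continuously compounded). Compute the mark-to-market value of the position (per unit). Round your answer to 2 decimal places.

-A$43.18

PV(remaining dividends) I = 10.74·e^(−0.0272·1/12) + 14.00·e^(−0.0272·2/12) + 14.76·e^(−0.0272·4/12) = 39.2791
Current forward F = (S − I)·e^(rT) = (683.42 − 39.2791)·e^(0.0272·6/12) = 644.1409 × 1.013693 = 652.9611
Value (long) = (F − K)·e^(−rT) = (652.9611 − 696.73) × 0.986492 = -43.1777
Value = -A$43.18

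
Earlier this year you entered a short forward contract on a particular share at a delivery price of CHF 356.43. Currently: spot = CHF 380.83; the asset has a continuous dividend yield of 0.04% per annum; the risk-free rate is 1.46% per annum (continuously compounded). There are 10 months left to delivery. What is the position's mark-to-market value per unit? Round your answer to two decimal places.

Current fair forward for the remaining 10 months: F = S·e^((r − q)·T), (r − q) = 0.0146 − 0.0004 = 0.0142
F = 380.83 · e^(0.0142 × 10/12) = 380.83 × 1.011904 = 385.3634
Value of long forward = (F − K)·e^(−rT) = (385.3634 − 356.43) · e^(−0.0146·10/12)
= 28.9334 × 0.987907 = 28.58
Short position value = −(long value) = -CHF 28.58

-CHF 28.58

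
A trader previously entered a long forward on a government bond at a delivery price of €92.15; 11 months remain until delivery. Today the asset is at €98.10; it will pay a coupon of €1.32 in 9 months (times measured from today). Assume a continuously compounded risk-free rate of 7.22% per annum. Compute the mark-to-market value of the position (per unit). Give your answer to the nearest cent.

PV(remaining coupons) I = 1.32·e^(−0.0722·9/12) = 1.2504
Current forward F = (S − I)·e^(rT) = (98.10 − 1.2504)·e^(0.0722·11/12) = 96.8496 × 1.068423 = 103.4763
Value (long) = (F − K)·e^(−rT) = (103.4763 − 92.15) × 0.935959 = 10.6010
Value = €10.60

€10.60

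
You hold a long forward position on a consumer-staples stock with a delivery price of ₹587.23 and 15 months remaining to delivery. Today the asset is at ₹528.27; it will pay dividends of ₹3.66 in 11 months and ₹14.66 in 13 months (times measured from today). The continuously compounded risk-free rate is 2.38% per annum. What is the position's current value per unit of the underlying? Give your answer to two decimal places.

PV(remaining dividends) I = 3.66·e^(−0.0238·11/12) + 14.66·e^(−0.0238·13/12) = 17.8679
Current forward F = (S − I)·e^(rT) = (528.27 − 17.8679)·e^(0.0238·15/12) = 510.4021 × 1.030197 = 525.8147
Value (long) = (F − K)·e^(−rT) = (525.8147 − 587.23) × 0.970688 = -59.6151
Value = -₹59.62

-₹59.62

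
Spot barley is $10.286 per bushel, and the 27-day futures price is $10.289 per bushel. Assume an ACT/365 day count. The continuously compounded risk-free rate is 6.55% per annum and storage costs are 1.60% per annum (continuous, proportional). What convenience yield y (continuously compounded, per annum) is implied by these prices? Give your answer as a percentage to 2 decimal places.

F = S·e^((r+u−y)T) ⇒ (r+u−y) = ln(F/S)/T
ln(10.289/10.286) = 0.000292; /T ⇒ 0.003947
y = r + u − ln(F/S)/T = 0.0655 + 0.0160 − 0.003947 = 0.077553
y = 7.76%

7.76%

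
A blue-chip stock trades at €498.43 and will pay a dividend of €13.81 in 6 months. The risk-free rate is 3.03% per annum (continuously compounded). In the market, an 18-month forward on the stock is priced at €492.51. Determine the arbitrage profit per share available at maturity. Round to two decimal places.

€14.86 per share

PV(dividends) I = 13.81·e^(−0.0303·6/12) = 13.6024
Fair forward F* = (S − I)·e^(rT) = (498.43 − 13.6024)·e^0.045450 = 484.8276 × 1.046499 = 507.3716
Market €492.51 < fair 507.3716: forward underpriced → reverse cash-and-carry (short the stock, invest proceeds at r, pay the dividends, go long the forward).
Profit at T = |F_mkt − F*| = |492.51 − 507.3716| = €14.86 per share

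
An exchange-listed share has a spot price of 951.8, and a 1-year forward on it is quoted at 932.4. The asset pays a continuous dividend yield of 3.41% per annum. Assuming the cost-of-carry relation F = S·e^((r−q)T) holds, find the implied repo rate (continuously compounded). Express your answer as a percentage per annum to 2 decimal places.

From F = S·e^((r−q)T): (r − q) = ln(F/S)/T
ln(932.4/951.8) = ln(0.979618) = -0.020593
(r − q) = -0.020593 / (1) = -0.020593
r = ln(F/S)/T + q = -0.020593 + 0.0341 = 0.013507
r = 1.35%

1.35%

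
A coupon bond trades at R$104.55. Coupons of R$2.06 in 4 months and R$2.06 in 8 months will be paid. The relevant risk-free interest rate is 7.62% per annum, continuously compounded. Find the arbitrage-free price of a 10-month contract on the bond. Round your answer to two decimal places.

PV(coupons) I = 2.06·e^(−0.0762·4/12) + 2.06·e^(−0.0762·8/12)
I = 2.0083 + 1.9580 = 3.9663
F = (S − I)·e^(rT) = (104.55 − 3.9663) · e^(0.0762·10/12)
= 100.5837 · e^0.063500 = 100.5837 × 1.065559 = R$107.18

R$107.18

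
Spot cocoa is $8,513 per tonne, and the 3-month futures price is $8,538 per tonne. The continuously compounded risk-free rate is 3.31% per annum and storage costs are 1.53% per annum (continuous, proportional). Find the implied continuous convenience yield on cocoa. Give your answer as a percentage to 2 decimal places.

F = S·e^((r+u−y)T) ⇒ (r+u−y) = ln(F/S)/T
ln(8538/8513) = 0.002932; /T ⇒ 0.011728
y = r + u − ln(F/S)/T = 0.0331 + 0.0153 − 0.011728 = 0.036672
y = 3.67%

3.67%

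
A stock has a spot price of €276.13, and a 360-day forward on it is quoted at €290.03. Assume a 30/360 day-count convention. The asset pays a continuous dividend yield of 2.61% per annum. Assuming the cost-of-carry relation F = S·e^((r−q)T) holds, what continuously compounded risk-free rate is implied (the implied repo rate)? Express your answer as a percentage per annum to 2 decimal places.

From F = S·e^((r−q)T): (r − q) = ln(F/S)/T
ln(290.03/276.13) = ln(1.050339) = 0.049113
(r − q) = 0.049113 / (360/360) = 0.049113
r = ln(F/S)/T + q = 0.049113 + 0.0261 = 0.075213
r = 7.52%

7.52%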